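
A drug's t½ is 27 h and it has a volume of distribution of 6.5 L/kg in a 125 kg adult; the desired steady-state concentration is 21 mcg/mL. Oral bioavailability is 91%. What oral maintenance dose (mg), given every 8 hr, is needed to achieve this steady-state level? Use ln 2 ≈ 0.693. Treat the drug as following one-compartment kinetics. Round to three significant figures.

3850 mg

Total Vd = 6.5 × 125 = 812.5 L
k = 0.693/27 = 0.02567 h⁻¹, so CL = k·Vd = 0.02567 × 812.5 = 20.86 L/h
D = CL × Css × τ / F = 20.86 × 21 × 8 / 0.91 = 3851 mg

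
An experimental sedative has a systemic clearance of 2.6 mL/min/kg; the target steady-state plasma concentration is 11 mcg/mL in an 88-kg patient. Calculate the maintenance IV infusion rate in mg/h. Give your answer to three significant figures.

151 mg/h

CL = 2.6 mL/min/kg × 88 kg = 228.8 mL/min = 228.8 × 60/1000 = 13.73 L/h
R₀ = 13.73 × 11 = 151.0 mg/h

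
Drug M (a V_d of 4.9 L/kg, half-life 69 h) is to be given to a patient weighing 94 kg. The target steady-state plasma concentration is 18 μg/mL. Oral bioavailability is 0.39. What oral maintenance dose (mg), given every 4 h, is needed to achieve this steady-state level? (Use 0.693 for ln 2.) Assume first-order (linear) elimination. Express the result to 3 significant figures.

854 mg

Total Vd = 4.9 × 94 = 460.6 L
CL = ln 2 · Vd / t½ = 0.693 × 460.6 / 69 = 4.626 L/h
D = CL × Css × τ / F = 4.626 × 18 × 4 / 0.39 = 854.0 mg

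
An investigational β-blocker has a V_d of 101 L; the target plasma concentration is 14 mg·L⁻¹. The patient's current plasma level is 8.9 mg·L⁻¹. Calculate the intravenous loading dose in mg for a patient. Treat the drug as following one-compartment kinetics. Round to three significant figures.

Concentration deficit ΔC = 14 − 8.9 = 5.100 mg/L
LD = Vd × ΔC = 101.0 × 5.100 = 515.1 mg

515 mg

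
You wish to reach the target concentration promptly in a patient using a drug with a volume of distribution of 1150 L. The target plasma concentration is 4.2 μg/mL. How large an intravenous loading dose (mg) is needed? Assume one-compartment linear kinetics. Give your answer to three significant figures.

4830 mg

The loading dose fills Vd to the target concentration.
LD = Vd × C = 1150 × 4.200 = 4830 mg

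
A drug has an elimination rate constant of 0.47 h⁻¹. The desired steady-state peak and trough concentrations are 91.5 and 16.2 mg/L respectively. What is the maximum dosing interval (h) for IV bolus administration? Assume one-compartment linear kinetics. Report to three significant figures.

Between IV bolus doses, concentration decays as C = C₀·e^(−kτ), so C_peak/C_trough = e^(kτ).
τ_max = ln(C_peak/C_trough) / k = ln(91.5/16.2) / 0.4700 = 1.731 / 0.4700 = 3.683 h

3.68 h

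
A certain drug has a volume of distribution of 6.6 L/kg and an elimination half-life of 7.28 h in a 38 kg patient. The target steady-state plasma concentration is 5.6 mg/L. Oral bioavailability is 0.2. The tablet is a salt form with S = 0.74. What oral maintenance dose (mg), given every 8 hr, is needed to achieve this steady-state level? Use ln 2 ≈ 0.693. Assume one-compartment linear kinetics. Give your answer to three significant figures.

Total Vd = 6.6 × 38 = 250.8 L
k = 0.693/7.28 = 0.09519 h⁻¹, so CL = k·Vd = 0.09519 × 250.8 = 23.87 L/h
D = CL × Css × τ / F / S = 23.87 × 5.6 × 8 / 0.2 / 0.74 = 7226 mg

7230 mg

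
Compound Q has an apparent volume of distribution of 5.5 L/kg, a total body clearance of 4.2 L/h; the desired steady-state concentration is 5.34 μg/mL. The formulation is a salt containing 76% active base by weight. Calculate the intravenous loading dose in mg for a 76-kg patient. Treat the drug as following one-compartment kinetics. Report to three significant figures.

Total Vd = 5.5 × 76 = 418.0 L
Loading dose depends on Vd (not clearance): it fills the distribution volume.
LD = Vd × C / S = 418.0 × 5.340 / 0.76 = 2937 mg

2940 mg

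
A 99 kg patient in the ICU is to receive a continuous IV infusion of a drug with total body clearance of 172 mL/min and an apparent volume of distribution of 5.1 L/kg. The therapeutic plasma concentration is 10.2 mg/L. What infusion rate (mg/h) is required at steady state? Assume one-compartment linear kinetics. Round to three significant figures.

105 mg/h

Convert clearance: 172 mL/min × 60 min/h ÷ 1000 mL/L = 10.32 L/h
At steady state, infusion rate equals elimination rate: rate in = CL × Css.
Infusion rate = CL · Css = 10.32 L/h × 10.2 mg/L = 105.3 mg/h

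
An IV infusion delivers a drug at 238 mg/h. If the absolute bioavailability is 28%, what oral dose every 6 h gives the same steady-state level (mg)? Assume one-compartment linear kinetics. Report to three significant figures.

To maintain the same Css, the systemic dosing rate must be unchanged: F·D/τ = infusion rate.
D = rate × τ / F = 238 × 6 / 0.28 = 5100 mg

5100 mg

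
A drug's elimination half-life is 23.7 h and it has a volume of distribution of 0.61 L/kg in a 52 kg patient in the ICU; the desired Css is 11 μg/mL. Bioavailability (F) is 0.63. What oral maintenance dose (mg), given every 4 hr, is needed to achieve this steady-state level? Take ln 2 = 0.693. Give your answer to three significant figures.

64.8 mg

Total Vd = 0.61 × 52 = 31.72 L
k = 0.693/23.7 = 0.02924 h⁻¹, so CL = k·Vd = 0.02924 × 31.72 = 0.9275 L/h
D = CL × Css × τ / F = 0.9275 × 11 × 4 / 0.63 = 64.78 mg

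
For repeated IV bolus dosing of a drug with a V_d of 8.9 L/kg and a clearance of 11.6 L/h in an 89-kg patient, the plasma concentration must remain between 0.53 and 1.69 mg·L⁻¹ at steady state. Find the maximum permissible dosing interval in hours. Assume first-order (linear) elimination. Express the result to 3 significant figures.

79.2 h

Total Vd = 8.9 × 89 = 792.1 L
k = CL / Vd = 11.60 / 792.1 = 0.01464 h⁻¹
Between IV bolus doses, concentration decays as C = C₀·e^(−kτ), so C_peak/C_trough = e^(kτ).
τ_max = ln(C_peak/C_trough) / k = ln(1.69/0.53) / 0.01464 = 1.160 / 0.01464 = 79.23 h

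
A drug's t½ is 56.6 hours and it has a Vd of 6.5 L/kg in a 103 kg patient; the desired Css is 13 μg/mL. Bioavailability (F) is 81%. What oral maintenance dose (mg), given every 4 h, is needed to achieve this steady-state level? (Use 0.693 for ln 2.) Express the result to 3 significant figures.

526 mg

Vd(total) = 103 kg × 6.5 L/kg = 669.5 L
CL = ln 2 · Vd / t½ = 0.693 × 669.5 / 56.6 = 8.197 L/h
D = CL × Css × τ / F = 8.197 × 13 × 4 / 0.81 = 526.2 mg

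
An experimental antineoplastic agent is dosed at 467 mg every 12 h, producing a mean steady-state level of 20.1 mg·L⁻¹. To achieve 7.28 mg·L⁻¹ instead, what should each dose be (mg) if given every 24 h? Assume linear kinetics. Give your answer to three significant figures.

338 mg

With linear kinetics, Css is proportional to dose rate (D/τ) at fixed clearance.
D₂ = D₁ × (Css,target / Css,current) × (τ₂/τ₁) = 467 × (7.28/20.1) × (24/12) = 338.3 mg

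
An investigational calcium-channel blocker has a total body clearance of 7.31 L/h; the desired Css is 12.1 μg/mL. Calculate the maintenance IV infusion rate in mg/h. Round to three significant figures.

88.5 mg/h

Infusion rate = CL · Css = 7.310 L/h × 12.1 mg/L = 88.45 mg/h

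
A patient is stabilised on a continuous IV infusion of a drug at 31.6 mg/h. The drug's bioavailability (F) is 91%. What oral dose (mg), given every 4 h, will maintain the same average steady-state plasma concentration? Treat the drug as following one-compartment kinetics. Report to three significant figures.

To maintain the same Css, the systemic dosing rate must be unchanged: F·D/τ = infusion rate.
D = rate × τ / F = 31.6 × 4 / 0.91 = 138.9 mg

139 mg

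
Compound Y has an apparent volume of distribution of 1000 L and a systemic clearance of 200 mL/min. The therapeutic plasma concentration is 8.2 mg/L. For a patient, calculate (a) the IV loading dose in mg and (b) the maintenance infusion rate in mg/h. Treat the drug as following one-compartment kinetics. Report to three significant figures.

LD = Vd · C_target = 1000 × 8.2 = 8200 mg
Convert clearance: 200 mL/min × 60 min/h ÷ 1000 mL/L = 12.00 L/h
Infusion rate = 12.00 L/h × 8.2 mg/L = 98.40 mg/h

(a) 8200 mg; (b) 98.4 mg/h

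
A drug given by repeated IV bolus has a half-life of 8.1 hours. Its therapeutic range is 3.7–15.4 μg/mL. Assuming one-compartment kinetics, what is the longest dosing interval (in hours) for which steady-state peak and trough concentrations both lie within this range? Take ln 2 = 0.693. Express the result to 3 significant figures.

16.7 h

k = 0.693 / t½ = 0.693 / 8.1 = 0.08556 h⁻¹
Between IV bolus doses, concentration decays as C = C₀·e^(−kτ), so C_peak/C_trough = e^(kτ).
τ_max = ln(C_peak/C_trough) / k = ln(15.4/3.7) / 0.08556 = 1.426 / 0.08556 = 16.67 h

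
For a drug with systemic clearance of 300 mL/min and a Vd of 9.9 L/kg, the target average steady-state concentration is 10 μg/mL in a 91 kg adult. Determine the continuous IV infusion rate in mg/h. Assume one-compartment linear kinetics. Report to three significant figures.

180 mg/h

CL = 300 mL/min = 300 × 0.06 = 18.00 L/h
Infusion rate = CL · Css = 18.00 L/h × 10 mg/L = 180.0 mg/h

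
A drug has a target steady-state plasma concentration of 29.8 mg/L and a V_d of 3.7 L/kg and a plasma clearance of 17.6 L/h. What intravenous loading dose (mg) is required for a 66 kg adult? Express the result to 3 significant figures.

Total Vd = 3.7 × 66 = 244.2 L
LD = Vd × C = 244.2 × 29.80 = 7277 mg

7280 mg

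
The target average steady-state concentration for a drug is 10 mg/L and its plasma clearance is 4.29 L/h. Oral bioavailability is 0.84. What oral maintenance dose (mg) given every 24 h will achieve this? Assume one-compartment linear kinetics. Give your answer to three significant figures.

1230 mg

At steady state, dose per interval replaces the amount cleared in that interval: F·D/τ = CL·Css.
D = CL × Css × τ / F = 4.290 × 10 × 24 / 0.84 = 1226 mg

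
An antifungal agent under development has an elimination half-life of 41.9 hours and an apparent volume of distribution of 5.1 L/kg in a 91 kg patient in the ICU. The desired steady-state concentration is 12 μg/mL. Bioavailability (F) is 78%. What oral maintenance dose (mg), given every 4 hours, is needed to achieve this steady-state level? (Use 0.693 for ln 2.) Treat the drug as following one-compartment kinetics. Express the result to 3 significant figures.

472 mg

Total Vd = 5.1 × 91 = 464.1 L
CL = 0.693 × Vd / t½ = 0.693 × 464.1 / 41.9 = 7.676 L/h
D = CL × Css × τ / F = 7.676 × 12 × 4 / 0.78 = 472.4 mg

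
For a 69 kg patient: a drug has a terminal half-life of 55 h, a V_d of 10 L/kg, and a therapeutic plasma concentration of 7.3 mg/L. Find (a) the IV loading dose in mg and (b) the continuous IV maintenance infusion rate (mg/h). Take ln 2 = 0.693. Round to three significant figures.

(a) 5040 mg; (b) 63.5 mg/h

Vd = 10 L/kg × 69 kg = 690.0 L
LD = Vd × C = 690.0 × 7.3 = 5037 mg
CL = 0.693 × Vd / t½ = 0.693 × 690.0 / 55 = 8.694 L/h
Infusion rate = CL × Css = 8.694 × 7.3 = 63.47 mg/h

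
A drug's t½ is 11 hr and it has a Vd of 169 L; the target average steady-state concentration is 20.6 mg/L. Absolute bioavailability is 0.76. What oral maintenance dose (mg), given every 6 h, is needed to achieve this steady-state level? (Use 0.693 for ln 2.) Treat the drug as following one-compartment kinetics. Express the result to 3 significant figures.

CL = 0.693 × Vd / t½ = 0.693 × 169.0 / 11 = 10.65 L/h
D = CL × Css × τ / F = 10.65 × 20.6 × 6 / 0.76 = 1732 mg

1730 mg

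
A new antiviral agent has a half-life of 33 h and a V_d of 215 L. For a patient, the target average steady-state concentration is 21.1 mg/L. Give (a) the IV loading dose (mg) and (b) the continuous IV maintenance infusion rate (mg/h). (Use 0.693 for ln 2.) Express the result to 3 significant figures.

(a) 4540 mg; (b) 95.3 mg/h

LD = Vd × C = 215.0 × 21.1 = 4537 mg
CL = 0.693 × Vd / t½ = 0.693 × 215.0 / 33 = 4.515 L/h
Infusion rate = CL × Css = 4.515 × 21.1 = 95.27 mg/h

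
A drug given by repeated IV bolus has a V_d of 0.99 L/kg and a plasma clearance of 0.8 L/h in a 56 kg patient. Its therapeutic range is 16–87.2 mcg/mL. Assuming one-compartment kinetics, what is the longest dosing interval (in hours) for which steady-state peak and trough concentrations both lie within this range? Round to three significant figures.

Total Vd = 0.99 × 56 = 55.44 L
k = CL / Vd = 0.8000 / 55.44 = 0.01443 h⁻¹
Between IV bolus doses, concentration decays as C = C₀·e^(−kτ), so C_peak/C_trough = e^(kτ).
τ_max = ln(C_peak/C_trough) / k = ln(87.2/16) / 0.01443 = 1.696 / 0.01443 = 117.5 h

118 h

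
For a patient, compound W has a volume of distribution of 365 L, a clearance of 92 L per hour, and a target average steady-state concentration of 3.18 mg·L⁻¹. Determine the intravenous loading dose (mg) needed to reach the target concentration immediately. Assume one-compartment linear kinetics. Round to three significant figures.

1160 mg

The loading dose fills Vd to the target concentration.
LD = Vd × C = 365.0 × 3.180 = 1161 mg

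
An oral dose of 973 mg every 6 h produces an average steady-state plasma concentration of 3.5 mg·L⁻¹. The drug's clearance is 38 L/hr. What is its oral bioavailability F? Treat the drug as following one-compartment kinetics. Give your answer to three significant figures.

F·D/τ = CL·Css at steady state → F = CL·Css·τ / D.
F = 38 × 3.5 × 6 / 973 = 0.820

0.820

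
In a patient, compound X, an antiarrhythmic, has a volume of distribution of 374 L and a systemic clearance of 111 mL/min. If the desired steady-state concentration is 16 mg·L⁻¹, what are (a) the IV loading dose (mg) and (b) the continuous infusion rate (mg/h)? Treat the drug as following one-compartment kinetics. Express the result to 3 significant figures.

(a) 5980 mg; (b) 107 mg/h

Loading: fill Vd to C_target → 374.0 L × 16 mg/L = 5984 mg
Convert clearance: 111 mL/min × 60 min/h ÷ 1000 mL/L = 6.660 L/h
Maintenance: replace elimination → rate = CL × Css = 6.660 × 16 = 106.6 mg/h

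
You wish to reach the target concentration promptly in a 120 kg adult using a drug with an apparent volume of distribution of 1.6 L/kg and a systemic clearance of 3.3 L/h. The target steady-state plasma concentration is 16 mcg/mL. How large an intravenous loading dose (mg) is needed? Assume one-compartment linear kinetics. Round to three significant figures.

Total Vd = 1.6 × 120 = 192.0 L
The loading dose fills Vd to the target concentration.
LD = Vd × C = 192.0 × 16.00 = 3072 mg

3070 mg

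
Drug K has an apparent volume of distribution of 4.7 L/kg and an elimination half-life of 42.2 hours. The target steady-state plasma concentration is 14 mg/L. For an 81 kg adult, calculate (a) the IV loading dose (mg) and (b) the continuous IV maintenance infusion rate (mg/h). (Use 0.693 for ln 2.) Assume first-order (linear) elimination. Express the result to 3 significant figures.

(a) 5330 mg; (b) 87.5 mg/h

Total Vd = 4.7 × 81 = 380.7 L
LD = Vd × C = 380.7 × 14 = 5330 mg
CL = 0.693 × Vd / t½ = 0.693 × 380.7 / 42.2 = 6.252 L/h
Infusion rate = CL × Css = 6.252 × 14 = 87.53 mg/h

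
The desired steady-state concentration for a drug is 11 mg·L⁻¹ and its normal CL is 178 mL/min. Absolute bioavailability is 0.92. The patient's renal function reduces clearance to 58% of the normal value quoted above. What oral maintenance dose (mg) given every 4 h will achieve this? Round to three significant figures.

CL = 178 mL/min = 178 × 0.06 = 10.68 L/h
Patient clearance = 0.58 × 10.68 = 6.194 L/h
D = CL × Css × τ / F = 6.194 × 11 × 4 / 0.92 = 296.2 mg

296 mg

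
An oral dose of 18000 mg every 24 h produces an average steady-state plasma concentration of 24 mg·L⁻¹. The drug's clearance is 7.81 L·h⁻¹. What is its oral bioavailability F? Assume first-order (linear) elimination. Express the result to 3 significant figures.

0.250

F·D/τ = CL·Css at steady state → F = CL·Css·τ / D.
F = 7.81 × 24 × 24 / 18000 = 0.250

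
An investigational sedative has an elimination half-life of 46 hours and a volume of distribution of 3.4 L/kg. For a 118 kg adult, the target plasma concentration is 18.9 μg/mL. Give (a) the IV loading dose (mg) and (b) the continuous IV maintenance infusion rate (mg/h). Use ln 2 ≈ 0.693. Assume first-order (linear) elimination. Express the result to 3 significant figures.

Vd(total) = 118 kg × 3.4 L/kg = 401.2 L
LD = Vd × C = 401.2 × 18.9 = 7583 mg
CL = 0.693 × Vd / t½ = 0.693 × 401.2 / 46 = 6.044 L/h
Infusion rate = CL × Css = 6.044 × 18.9 = 114.2 mg/h

(a) 7580 mg; (b) 114 mg/h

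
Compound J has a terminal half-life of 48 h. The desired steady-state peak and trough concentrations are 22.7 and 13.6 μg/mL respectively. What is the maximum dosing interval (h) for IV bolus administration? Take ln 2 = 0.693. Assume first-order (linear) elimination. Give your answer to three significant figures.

35.5 h

k = 0.693 / t½ = 0.693 / 48 = 0.01444 h⁻¹
Between IV bolus doses, concentration decays as C = C₀·e^(−kτ), so C_peak/C_trough = e^(kτ).
τ_max = ln(C_peak/C_trough) / k = ln(22.7/13.6) / 0.01444 = 0.5123 / 0.01444 = 35.48 h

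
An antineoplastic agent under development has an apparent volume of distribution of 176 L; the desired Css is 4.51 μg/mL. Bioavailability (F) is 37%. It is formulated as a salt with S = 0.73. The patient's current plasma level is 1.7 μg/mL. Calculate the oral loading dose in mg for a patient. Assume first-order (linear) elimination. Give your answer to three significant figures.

1830 mg

Concentration deficit ΔC = 4.51 − 1.7 = 2.810 mg/L
LD = Vd × ΔC / F / S = 176.0 × 2.810 / 0.37 / 0.73 = 1831 mg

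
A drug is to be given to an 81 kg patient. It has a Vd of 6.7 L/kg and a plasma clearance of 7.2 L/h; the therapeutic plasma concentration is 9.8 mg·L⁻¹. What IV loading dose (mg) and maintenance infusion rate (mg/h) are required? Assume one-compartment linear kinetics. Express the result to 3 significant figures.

Vd(total) = 81 kg × 6.7 L/kg = 542.7 L
Loading: fill Vd to C_target → 542.7 L × 9.8 mg/L = 5318 mg
Maintenance infusion rate = CL × Css = 7.200 × 9.8 = 70.56 mg/h

(a) 5320 mg; (b) 70.6 mg/h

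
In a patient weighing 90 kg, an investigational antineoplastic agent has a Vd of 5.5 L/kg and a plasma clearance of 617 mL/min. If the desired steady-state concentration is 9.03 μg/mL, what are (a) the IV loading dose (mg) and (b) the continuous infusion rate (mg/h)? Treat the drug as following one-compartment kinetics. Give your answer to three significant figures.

(a) 4470 mg; (b) 334 mg/h

Vd(total) = 90 kg × 5.5 L/kg = 495.0 L
LD = Vd · C_target = 495.0 × 9.03 = 4470 mg
CL = 617 mL/min = 617 × 0.06 = 37.02 L/h
Infusion rate = 37.02 L/h × 9.03 mg/L = 334.3 mg/h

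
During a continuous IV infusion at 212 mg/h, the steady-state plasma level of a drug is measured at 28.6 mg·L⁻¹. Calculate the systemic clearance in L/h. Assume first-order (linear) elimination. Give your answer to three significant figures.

At steady state, infusion rate = CL × Css, so CL = rate / Css.
CL = 212 / 28.6 = 7.413 L/h

7.41 L/h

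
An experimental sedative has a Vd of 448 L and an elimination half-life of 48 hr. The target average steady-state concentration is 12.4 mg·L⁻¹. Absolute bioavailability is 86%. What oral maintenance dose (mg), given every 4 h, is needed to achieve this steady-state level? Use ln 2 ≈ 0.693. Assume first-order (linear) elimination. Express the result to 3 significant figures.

CL = ln 2 · Vd / t½ = 0.693 × 448.0 / 48 = 6.468 L/h
D = CL × Css × τ / F = 6.468 × 12.4 × 4 / 0.86 = 373.0 mg

373 mg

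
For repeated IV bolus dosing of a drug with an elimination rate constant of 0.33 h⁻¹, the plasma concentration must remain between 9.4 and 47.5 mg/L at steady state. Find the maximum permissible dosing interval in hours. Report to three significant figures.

Between IV bolus doses, concentration decays as C = C₀·e^(−kτ), so C_peak/C_trough = e^(kτ).
τ_max = ln(C_peak/C_trough) / k = ln(47.5/9.4) / 0.3300 = 1.620 / 0.3300 = 4.909 h

4.91 h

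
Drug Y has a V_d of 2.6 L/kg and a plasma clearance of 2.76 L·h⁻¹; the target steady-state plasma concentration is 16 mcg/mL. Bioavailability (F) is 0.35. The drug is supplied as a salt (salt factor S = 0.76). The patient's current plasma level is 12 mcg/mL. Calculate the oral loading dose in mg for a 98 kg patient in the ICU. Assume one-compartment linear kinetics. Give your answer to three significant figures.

Vd = 2.6 L/kg × 98 kg = 254.8 L
Concentration deficit ΔC = 16 − 12 = 4.000 mg/L
LD = Vd × ΔC / F / S = 254.8 × 4.000 / 0.35 / 0.76 = 3832 mg

3830 mg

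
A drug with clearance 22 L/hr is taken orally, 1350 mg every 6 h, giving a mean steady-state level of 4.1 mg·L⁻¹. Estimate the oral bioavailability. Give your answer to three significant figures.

F·D/τ = CL·Css at steady state → F = CL·Css·τ / D.
F = 22 × 4.1 × 6 / 1350 = 0.401

0.401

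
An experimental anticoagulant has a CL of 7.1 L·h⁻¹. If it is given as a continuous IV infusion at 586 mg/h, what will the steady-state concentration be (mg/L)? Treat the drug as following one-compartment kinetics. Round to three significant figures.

82.5 mg/L

Css = rate / CL = 586 / 7.100 = 82.54 mg/L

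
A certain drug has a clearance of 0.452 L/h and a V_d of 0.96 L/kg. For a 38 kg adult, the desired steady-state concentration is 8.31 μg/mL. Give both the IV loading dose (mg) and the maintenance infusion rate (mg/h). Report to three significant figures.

Total Vd = 0.96 × 38 = 36.48 L
Loading dose = Vd × C = 36.48 × 8.31 = 303.1 mg
Maintenance: replace elimination → rate = CL × Css = 0.4520 × 8.31 = 3.756 mg/h

(a) 303 mg; (b) 3.76 mg/h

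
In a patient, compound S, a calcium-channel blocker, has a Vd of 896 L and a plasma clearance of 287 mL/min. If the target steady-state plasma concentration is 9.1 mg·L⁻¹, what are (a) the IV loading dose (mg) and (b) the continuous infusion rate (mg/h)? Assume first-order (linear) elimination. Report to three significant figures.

Loading dose = Vd × C = 896.0 × 9.1 = 8154 mg
CL = 287 mL/min × 60/1000 = 17.22 L/h
Maintenance: replace elimination → rate = CL × Css = 17.22 × 9.1 = 156.7 mg/h

(a) 8150 mg; (b) 157 mg/h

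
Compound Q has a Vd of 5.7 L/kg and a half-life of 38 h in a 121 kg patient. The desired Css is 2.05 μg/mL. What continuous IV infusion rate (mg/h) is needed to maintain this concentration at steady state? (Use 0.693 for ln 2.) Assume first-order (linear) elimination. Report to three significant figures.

25.8 mg/h

Vd(total) = 121 kg × 5.7 L/kg = 689.7 L
CL = ln 2 · Vd / t½ = 0.693 × 689.7 / 38 = 12.58 L/h
Infusion rate = CL × Css = 12.58 × 2.05 = 25.79 mg/h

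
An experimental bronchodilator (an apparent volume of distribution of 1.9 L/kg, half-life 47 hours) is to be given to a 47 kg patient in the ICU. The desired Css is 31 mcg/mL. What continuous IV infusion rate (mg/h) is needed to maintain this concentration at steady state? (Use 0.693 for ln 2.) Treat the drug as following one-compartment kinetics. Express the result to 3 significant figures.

Total Vd = 1.9 × 47 = 89.30 L
CL = ln 2 · Vd / t½ = 0.693 × 89.30 / 47 = 1.317 L/h
Infusion rate = CL × Css = 1.317 × 31 = 40.83 mg/h

40.8 mg/h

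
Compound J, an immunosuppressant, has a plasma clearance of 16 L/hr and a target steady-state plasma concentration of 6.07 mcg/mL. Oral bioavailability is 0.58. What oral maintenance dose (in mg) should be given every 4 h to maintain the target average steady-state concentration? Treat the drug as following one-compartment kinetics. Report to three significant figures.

D = CL × Css × τ / F = 16.00 × 6.07 × 4 / 0.58 = 669.8 mg

670 mg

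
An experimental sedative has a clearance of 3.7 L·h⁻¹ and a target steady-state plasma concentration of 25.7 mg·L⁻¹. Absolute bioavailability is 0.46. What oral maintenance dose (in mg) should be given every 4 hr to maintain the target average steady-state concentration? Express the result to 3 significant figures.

D = CL × Css × τ / F = 3.700 × 25.7 × 4 / 0.46 = 826.9 mg

827 mg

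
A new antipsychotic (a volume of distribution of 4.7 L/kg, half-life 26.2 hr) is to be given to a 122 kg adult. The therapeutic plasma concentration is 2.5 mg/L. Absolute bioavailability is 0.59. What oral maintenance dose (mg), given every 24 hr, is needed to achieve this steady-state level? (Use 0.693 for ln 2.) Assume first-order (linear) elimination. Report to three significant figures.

Total Vd = 4.7 × 122 = 573.4 L
k = 0.693/26.2 = 0.02645 h⁻¹, so CL = k·Vd = 0.02645 × 573.4 = 15.17 L/h
D = CL × Css × τ / F = 15.17 × 2.5 × 24 / 0.59 = 1543 mg

1540 mg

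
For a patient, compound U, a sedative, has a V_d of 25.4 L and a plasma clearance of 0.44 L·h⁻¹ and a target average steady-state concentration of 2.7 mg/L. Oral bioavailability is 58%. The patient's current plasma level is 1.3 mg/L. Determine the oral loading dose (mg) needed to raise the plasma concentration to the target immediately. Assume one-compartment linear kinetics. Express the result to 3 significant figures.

Concentration deficit ΔC = 2.7 − 1.3 = 1.400 mg/L
LD = Vd × ΔC / F = 25.40 × 1.400 / 0.58 = 61.31 mg

61.3 mg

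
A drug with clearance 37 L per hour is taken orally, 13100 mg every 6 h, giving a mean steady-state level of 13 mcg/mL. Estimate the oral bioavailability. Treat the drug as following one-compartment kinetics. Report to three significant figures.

F·D/τ = CL·Css at steady state → F = CL·Css·τ / D.
F = 37 × 13 × 6 / 13100 = 0.220

0.220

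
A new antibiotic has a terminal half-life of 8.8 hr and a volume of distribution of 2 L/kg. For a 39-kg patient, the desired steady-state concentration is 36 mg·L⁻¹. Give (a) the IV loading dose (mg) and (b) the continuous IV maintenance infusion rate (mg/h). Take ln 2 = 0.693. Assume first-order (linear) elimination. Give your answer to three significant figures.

(a) 2810 mg; (b) 221 mg/h

Vd(total) = 39 kg × 2 L/kg = 78.00 L
LD = Vd × C = 78.00 × 36 = 2808 mg
CL = 0.693 × Vd / t½ = 0.693 × 78.00 / 8.8 = 6.143 L/h
Infusion rate = CL × Css = 6.143 × 36 = 221.1 mg/h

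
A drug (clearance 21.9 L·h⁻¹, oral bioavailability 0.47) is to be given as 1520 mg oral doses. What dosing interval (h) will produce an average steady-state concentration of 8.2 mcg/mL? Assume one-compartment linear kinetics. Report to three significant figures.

F·D/τ = CL·Css → τ = F·D / (CL·Css).
τ = 0.47 × 1520 / (21.9 × 8.2) = 3.978 h

3.98 h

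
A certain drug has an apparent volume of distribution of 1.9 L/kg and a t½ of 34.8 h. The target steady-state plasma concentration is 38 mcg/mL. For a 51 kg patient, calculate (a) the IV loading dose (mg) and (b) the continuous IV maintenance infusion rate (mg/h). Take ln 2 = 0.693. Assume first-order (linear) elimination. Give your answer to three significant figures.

(a) 3680 mg; (b) 73.3 mg/h

Total Vd = 1.9 × 51 = 96.90 L
LD = Vd × C = 96.90 × 38 = 3682 mg
CL = 0.693 × Vd / t½ = 0.693 × 96.90 / 34.8 = 1.930 L/h
Infusion rate = CL × Css = 1.930 × 38 = 73.34 mg/h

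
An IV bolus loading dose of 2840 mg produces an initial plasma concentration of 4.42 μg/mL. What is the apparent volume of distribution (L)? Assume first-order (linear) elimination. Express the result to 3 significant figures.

Immediately after an IV bolus, C₀ = Dose / Vd, so Vd = Dose / C₀.
Vd = 2840 / 4.42 = 642.5 L

643 L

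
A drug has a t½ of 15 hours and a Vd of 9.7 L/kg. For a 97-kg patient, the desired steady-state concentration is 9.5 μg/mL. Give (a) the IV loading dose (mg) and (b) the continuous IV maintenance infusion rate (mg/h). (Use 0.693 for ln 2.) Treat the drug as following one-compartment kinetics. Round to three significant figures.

Vd(total) = 97 kg × 9.7 L/kg = 940.9 L
LD = Vd × C = 940.9 × 9.5 = 8939 mg
CL = 0.693 × Vd / t½ = 0.693 × 940.9 / 15 = 43.47 L/h
Infusion rate = CL × Css = 43.47 × 9.5 = 413.0 mg/h

(a) 8940 mg; (b) 413 mg/h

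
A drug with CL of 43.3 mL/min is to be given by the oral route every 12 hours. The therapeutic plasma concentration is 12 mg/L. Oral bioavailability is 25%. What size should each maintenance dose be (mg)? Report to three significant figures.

CL = 43.3 mL/min × 60/1000 = 2.598 L/h
D = CL × Css × τ / F = 2.598 × 12 × 12 / 0.25 = 1496 mg

1500 mg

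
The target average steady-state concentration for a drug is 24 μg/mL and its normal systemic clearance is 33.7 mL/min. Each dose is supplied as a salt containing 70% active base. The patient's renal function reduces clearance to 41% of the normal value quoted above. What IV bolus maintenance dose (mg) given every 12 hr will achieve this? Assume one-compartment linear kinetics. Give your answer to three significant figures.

Convert clearance: 33.7 mL/min × 60 min/h ÷ 1000 mL/L = 2.022 L/h
Patient clearance = 0.41 × 2.022 = 0.8290 L/h
D = CL × Css × τ / S = 0.8290 × 24 × 12 / 0.7 = 341.1 mg

341 mg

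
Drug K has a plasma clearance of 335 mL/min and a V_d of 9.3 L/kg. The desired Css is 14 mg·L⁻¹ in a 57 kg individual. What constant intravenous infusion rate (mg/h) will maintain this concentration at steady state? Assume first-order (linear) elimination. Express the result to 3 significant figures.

Convert clearance: 335 mL/min × 60 min/h ÷ 1000 mL/L = 20.10 L/h
Vd does not affect the maintenance rate; only clearance governs steady-state input.
R₀ = 20.10 × 14 = 281.4 mg/h

281 mg/h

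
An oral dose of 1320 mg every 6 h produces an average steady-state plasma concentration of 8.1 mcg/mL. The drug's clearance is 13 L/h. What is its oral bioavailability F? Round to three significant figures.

0.479

F·D/τ = CL·Css at steady state → F = CL·Css·τ / D.
F = 13 × 8.1 × 6 / 1320 = 0.479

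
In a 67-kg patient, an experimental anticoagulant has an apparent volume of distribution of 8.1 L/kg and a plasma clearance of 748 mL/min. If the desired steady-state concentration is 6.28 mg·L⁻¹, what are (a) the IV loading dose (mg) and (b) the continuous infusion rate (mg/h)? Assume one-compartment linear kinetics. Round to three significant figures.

(a) 3410 mg; (b) 282 mg/h

Vd(total) = 67 kg × 8.1 L/kg = 542.7 L
LD = Vd · C_target = 542.7 × 6.28 = 3408 mg
CL = 748 mL/min = 748 × 0.06 = 44.88 L/h
Infusion rate = 44.88 L/h × 6.28 mg/L = 281.8 mg/h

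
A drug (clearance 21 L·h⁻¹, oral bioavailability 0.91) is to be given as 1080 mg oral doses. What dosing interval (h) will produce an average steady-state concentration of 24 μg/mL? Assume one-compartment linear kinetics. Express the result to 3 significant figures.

F·D/τ = CL·Css → τ = F·D / (CL·Css).
τ = 0.91 × 1080 / (21 × 24) = 1.950 h

1.95 h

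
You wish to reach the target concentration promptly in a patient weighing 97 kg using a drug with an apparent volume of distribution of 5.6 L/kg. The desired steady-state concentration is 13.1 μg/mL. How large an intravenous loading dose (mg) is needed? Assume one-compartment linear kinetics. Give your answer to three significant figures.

Vd = 5.6 L/kg × 97 kg = 543.2 L
LD = Vd × C = 543.2 × 13.10 = 7116 mg

7120 mg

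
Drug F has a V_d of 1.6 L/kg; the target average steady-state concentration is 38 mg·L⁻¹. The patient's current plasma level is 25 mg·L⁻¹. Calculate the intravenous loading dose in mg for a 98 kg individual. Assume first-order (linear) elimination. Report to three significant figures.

2040 mg

Total Vd = 1.6 × 98 = 156.8 L
Concentration deficit ΔC = 38 − 25 = 13.00 mg/L
LD = Vd × ΔC = 156.8 × 13.00 = 2038 mg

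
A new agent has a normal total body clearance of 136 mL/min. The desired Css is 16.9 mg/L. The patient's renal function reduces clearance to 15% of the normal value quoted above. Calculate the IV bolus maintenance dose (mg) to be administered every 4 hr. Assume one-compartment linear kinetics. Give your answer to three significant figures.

82.7 mg

Convert clearance: 136 mL/min × 60 min/h ÷ 1000 mL/L = 8.160 L/h
Patient clearance = 0.15 × 8.160 = 1.224 L/h
At steady state, dose per interval replaces the amount cleared in that interval: D/τ = CL·Css.
D = CL × Css × τ = 1.224 × 16.9 × 4 = 82.74 mg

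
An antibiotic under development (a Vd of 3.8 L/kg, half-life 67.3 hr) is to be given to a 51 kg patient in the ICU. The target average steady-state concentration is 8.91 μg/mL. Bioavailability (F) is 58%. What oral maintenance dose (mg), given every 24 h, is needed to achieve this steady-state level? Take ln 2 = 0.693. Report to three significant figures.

736 mg

Total Vd = 3.8 × 51 = 193.8 L
CL = 0.693 × Vd / t½ = 0.693 × 193.8 / 67.3 = 1.996 L/h
D = CL × Css × τ / F = 1.996 × 8.91 × 24 / 0.58 = 735.9 mg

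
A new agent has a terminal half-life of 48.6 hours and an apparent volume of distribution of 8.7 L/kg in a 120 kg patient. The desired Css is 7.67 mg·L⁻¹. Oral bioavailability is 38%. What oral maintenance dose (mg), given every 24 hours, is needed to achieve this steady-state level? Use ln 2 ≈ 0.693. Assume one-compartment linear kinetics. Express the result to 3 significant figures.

Vd(total) = 120 kg × 8.7 L/kg = 1044 L
k = 0.693/48.6 = 0.01426 h⁻¹, so CL = k·Vd = 0.01426 × 1044 = 14.89 L/h
D = CL × Css × τ / F = 14.89 × 7.67 × 24 / 0.38 = 7213 mg

7210 mg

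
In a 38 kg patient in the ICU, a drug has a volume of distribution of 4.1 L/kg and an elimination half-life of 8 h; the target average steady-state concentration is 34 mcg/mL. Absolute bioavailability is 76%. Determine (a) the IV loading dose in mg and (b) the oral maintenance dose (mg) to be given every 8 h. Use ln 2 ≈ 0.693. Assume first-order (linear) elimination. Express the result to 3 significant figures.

(a) 5300 mg; (b) 4830 mg

Vd = 4.1 L/kg × 38 kg = 155.8 L
LD = Vd × C = 155.8 × 34 = 5297 mg
CL = 0.693 × Vd / t½ = 0.693 × 155.8 / 8 = 13.50 L/h
D = CL × Css × τ / F = 13.50 × 34 × 8 / 0.76 = 4832 mg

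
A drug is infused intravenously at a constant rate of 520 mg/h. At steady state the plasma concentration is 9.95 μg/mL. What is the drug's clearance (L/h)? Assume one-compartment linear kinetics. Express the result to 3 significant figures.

52.3 L/h

At steady state, infusion rate = CL × Css, so CL = rate / Css.
CL = 520 / 9.95 = 52.26 L/h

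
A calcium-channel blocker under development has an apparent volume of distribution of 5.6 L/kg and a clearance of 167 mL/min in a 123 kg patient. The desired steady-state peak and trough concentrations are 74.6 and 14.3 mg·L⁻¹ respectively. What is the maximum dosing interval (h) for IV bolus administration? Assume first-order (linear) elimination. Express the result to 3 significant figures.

Vd(total) = 123 kg × 5.6 L/kg = 688.8 L
CL = 167 mL/min = 167 × 0.06 = 10.02 L/h
k = CL / Vd = 10.02 / 688.8 = 0.01455 h⁻¹
Between IV bolus doses, concentration decays as C = C₀·e^(−kτ), so C_peak/C_trough = e^(kτ).
τ_max = ln(C_peak/C_trough) / k = ln(74.6/14.3) / 0.01455 = 1.652 / 0.01455 = 113.5 h

114 h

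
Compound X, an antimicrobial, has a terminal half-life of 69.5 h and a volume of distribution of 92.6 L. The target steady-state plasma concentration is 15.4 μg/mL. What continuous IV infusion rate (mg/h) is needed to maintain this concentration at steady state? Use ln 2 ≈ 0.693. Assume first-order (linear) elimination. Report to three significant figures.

14.2 mg/h

CL = ln 2 · Vd / t½ = 0.693 × 92.60 / 69.5 = 0.9233 L/h
Infusion rate = CL × Css = 0.9233 × 15.4 = 14.22 mg/h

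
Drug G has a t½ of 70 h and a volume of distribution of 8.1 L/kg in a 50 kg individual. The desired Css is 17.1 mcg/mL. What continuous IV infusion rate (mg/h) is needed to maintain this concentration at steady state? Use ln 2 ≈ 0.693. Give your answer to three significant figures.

Total Vd = 8.1 × 50 = 405.0 L
CL = ln 2 · Vd / t½ = 0.693 × 405.0 / 70 = 4.010 L/h
Infusion rate = CL × Css = 4.010 × 17.1 = 68.57 mg/h

68.6 mg/h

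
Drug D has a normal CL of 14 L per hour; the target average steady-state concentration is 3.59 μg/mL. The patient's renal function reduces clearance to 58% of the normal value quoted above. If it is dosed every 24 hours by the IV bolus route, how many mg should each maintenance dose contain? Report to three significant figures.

700 mg

Patient clearance = 0.58 × 14.00 = 8.120 L/h
D = CL × Css × τ = 8.120 × 3.59 × 24 = 699.6 mg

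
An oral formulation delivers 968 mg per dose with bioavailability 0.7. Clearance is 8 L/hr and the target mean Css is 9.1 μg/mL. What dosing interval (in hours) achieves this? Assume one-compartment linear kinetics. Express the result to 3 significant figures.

9.31 h

F·D/τ = CL·Css → τ = F·D / (CL·Css).
τ = 0.7 × 968 / (8 × 9.1) = 9.308 h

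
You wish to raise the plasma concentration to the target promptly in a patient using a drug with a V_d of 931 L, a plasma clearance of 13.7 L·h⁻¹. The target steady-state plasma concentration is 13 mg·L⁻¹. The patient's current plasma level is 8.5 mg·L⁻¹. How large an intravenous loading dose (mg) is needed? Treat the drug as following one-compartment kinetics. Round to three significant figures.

4190 mg

Concentration deficit ΔC = 13 − 8.5 = 4.500 mg/L
LD = Vd × ΔC = 931.0 × 4.500 = 4190 mg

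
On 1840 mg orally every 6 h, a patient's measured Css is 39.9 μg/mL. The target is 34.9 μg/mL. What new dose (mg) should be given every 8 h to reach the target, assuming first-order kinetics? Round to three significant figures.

For first-order elimination, Css ∝ F·D/(CL·τ); F and CL are unchanged, so Css ∝ D/τ.
D₂ = D₁ × (Css,target / Css,current) × (τ₂/τ₁) = 1840 × (34.9/39.9) × (8/6) = 2146 mg

2150 mg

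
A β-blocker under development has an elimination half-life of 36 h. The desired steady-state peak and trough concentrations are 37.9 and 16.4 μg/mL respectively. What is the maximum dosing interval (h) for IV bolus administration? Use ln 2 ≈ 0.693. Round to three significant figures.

43.5 h

k = 0.693 / t½ = 0.693 / 36 = 0.01925 h⁻¹
Between IV bolus doses, concentration decays as C = C₀·e^(−kτ), so C_peak/C_trough = e^(kτ).
τ_max = ln(C_peak/C_trough) / k = ln(37.9/16.4) / 0.01925 = 0.8377 / 0.01925 = 43.52 h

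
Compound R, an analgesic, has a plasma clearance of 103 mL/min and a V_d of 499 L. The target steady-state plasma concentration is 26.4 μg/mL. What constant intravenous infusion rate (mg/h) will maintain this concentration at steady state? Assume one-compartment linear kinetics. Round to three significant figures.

CL = 103 mL/min = 103 × 0.06 = 6.180 L/h
Vd does not affect the maintenance rate; only clearance governs steady-state input.
Infusion rate = CL · Css = 6.180 L/h × 26.4 mg/L = 163.2 mg/h

163 mg/h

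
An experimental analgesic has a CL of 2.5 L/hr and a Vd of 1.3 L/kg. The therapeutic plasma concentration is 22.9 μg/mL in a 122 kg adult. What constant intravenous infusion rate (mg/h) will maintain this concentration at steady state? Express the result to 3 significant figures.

57.3 mg/h

At steady state, infusion rate equals elimination rate: rate in = CL × Css.
Rate = CL × Css = 2.500 × 22.9 = 57.25 mg/h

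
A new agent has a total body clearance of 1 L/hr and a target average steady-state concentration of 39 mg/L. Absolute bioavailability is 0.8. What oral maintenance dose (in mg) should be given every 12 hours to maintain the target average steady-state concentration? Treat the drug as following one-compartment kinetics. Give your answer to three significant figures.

D = CL × Css × τ / F = 1.000 × 39 × 12 / 0.8 = 585.0 mg

585 mg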